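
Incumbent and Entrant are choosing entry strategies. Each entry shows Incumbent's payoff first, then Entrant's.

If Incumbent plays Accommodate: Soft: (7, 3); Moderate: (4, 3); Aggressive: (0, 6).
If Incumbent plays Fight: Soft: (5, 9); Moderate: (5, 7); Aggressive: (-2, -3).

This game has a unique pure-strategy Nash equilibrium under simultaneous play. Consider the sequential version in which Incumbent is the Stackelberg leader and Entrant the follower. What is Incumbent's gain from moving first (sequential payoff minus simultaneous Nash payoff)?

Solve by backward induction (Incumbent leads).
- Accommodate: Entrant compares 3, 3, 6 and picks Aggressive; Incumbent would get 0.
- Fight: Entrant compares 9, 7, -3 and picks Soft; Incumbent would get 5.
Maximizing over 0, 5, Incumbent chooses Fight. Subgame-perfect outcome: (Fight, Soft) with payoffs (5, 9).
Under simultaneous play:
Incumbent's best replies: Soft→Accommodate; Moderate→Fight; Aggressive→Accommodate.
Entrant's best replies: Accommodate→Aggressive; Fight→Soft.
The unique mutual best reply is (Accommodate, Aggressive), giving (0, 6).
Incumbent's commitment gain: 5 − 0 = 5.

5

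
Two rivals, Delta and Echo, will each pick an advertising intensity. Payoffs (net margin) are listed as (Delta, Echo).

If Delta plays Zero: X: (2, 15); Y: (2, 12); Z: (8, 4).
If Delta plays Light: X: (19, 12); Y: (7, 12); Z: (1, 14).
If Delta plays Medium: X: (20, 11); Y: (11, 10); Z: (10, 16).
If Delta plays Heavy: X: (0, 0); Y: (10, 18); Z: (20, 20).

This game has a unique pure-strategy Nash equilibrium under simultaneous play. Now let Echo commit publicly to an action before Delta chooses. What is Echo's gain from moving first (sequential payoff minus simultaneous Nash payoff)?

Solve by backward induction (Echo leads).
- X → Delta plays Medium (best of 2, 19, 20, 0); Echo gets 11.
- Y → Delta plays Medium (best of 2, 7, 11, 10); Echo gets 10.
- Z → Delta plays Heavy (best of 8, 1, 10, 20); Echo gets 20.
Among 11, 10, 20, the best is 20 at Z. Subgame-perfect outcome: (Heavy, Z) with payoffs (20, 20).
For the simultaneous game, intersect best replies.
Delta's best replies: X→Medium; Y→Medium; Z→Heavy.
Echo's best replies: Zero→X; Light→Z; Medium→Z; Heavy→Z.
Only (Heavy, Z) has each player best-responding; Nash payoffs (20, 20).
Echo's commitment gain: 20 − 20 = 0.

0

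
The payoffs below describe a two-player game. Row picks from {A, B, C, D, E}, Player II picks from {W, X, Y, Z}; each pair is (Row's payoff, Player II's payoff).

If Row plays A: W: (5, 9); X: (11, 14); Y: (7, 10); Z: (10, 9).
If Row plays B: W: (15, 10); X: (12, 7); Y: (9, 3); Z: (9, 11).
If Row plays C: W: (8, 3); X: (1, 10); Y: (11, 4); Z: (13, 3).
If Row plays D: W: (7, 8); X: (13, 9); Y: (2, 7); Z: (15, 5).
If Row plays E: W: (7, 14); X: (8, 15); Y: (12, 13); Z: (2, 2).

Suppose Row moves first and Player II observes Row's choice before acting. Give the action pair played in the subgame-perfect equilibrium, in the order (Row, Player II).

(D, X)

Solve by backward induction (Row leads).
- A → Player II plays X (best of 9, 14, 10, 9); Row gets 11.
- B → Player II plays Z (best of 10, 7, 3, 11); Row gets 9.
- C → Player II plays X (best of 3, 10, 4, 3); Row gets 1.
- D → Player II plays X (best of 8, 9, 7, 5); Row gets 13.
- E → Player II plays X (best of 14, 15, 13, 2); Row gets 8.
Row's induced payoffs are 11, 9, 1, 13, 8, so Row commits to D. Subgame-perfect outcome: (D, X) with payoffs (13, 9).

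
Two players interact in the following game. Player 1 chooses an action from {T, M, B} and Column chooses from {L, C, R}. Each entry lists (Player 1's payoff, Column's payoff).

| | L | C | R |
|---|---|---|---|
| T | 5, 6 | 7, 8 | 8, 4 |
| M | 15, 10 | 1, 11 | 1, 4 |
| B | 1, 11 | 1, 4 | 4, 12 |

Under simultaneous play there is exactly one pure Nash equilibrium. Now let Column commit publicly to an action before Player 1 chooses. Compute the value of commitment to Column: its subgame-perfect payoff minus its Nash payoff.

Solve by backward induction (Column leads).
- L → Player 1 plays M (best of 5, 15, 1); Column gets 10.
- C → Player 1 plays T (best of 7, 1, 1); Column gets 8.
- R → Player 1 plays T (best of 8, 1, 4); Column gets 4.
Maximizing over 10, 8, 4, Column chooses L. Subgame-perfect outcome: (M, L) with payoffs (15, 10).
Under simultaneous play:
Player 1's best replies: L→M; C→T; R→T.
Column's best replies: T→C; M→C; B→R.
The unique mutual best reply is (T, C), giving (7, 8).
Column's commitment gain: 10 − 8 = 2.

2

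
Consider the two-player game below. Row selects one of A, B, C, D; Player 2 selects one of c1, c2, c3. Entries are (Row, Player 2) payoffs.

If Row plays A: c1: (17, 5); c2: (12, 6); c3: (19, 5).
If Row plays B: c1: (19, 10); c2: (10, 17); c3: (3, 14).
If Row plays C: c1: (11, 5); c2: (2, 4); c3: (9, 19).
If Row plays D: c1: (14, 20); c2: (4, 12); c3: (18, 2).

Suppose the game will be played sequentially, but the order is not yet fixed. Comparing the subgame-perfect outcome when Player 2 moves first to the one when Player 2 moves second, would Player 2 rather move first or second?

second

If Row leads: Player 2's best replies are A→c2, B→c2, C→c3, D→c1; Row's induced payoffs 12, 10, 9, 14; outcome (D, c1), payoffs (14, 20).
If Player 2 leads: Row's best replies are c1→B, c2→A, c3→A; Player 2's induced payoffs 10, 6, 5; outcome (B, c1), payoffs (19, 10).
Player 2 gets 10 moving first and 20 moving second, so Player 2 prefers to move second.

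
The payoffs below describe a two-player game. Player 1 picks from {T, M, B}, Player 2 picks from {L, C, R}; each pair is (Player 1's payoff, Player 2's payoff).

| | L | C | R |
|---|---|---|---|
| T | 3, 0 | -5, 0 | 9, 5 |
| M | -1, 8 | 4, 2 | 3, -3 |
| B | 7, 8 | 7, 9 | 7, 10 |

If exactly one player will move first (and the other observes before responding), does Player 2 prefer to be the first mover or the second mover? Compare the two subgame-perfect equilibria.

first

If Player 1 leads: Player 2's best replies are T→R, M→L, B→R; Player 1's induced payoffs 9, -1, 7; outcome (T, R), payoffs (9, 5).
If Player 2 leads: Player 1's best replies are L→B, C→B, R→T; Player 2's induced payoffs 8, 9, 5; outcome (B, C), payoffs (7, 9).
Player 2 gets 9 moving first and 5 moving second, so Player 2 prefers to move first.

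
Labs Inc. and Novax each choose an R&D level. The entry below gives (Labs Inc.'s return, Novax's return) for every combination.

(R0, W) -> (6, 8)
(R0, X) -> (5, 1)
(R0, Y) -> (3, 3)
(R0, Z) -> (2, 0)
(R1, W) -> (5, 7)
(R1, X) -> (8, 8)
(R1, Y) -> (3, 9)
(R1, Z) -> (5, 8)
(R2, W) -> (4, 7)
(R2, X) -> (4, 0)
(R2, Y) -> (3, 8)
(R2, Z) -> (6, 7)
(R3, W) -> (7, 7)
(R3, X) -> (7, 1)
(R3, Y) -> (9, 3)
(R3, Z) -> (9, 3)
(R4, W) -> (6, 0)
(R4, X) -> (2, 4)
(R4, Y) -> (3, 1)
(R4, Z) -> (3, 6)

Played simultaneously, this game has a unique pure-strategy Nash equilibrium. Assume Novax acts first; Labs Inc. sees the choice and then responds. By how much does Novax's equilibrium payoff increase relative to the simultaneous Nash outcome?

Labs Inc. best-responds to each possible Novax move:
- W → Labs Inc. plays R3 (best of 6, 5, 4, 7, 6); Novax gets 7.
- X → Labs Inc. plays R1 (best of 5, 8, 4, 7, 2); Novax gets 8.
- Y → Labs Inc. plays R3 (best of 3, 3, 3, 9, 3); Novax gets 3.
- Z → Labs Inc. plays R3 (best of 2, 5, 6, 9, 3); Novax gets 3.
Maximizing over 7, 8, 3, 3, Novax chooses X. Subgame-perfect outcome: (R1, X) with payoffs (8, 8).
For the simultaneous game, intersect best replies.
Labs Inc.'s best replies: W→R3; X→R1; Y→R3; Z→R3.
Novax's best replies: R0→W; R1→Y; R2→Y; R3→W; R4→Z.
The unique mutual best reply is (R3, W), giving (7, 7).
Novax's commitment gain: 8 − 7 = 1.

1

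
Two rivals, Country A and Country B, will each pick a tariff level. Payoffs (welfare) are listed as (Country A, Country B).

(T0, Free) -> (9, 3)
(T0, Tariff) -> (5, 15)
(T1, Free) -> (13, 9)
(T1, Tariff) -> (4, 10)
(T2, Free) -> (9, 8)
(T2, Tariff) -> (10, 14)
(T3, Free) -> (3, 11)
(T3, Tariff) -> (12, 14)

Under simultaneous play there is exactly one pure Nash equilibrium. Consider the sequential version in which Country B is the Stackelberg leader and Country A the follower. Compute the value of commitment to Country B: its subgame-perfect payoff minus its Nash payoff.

Solve by backward induction (Country B leads).
- Free: Country A compares 9, 13, 9, 3 and picks T1; Country B would get 9.
- Tariff: Country A compares 5, 4, 10, 12 and picks T3; Country B would get 14.
Among 9, 14, the best is 14 at Tariff. Subgame-perfect outcome: (T3, Tariff) with payoffs (12, 14).
Under simultaneous play:
Country A's best replies: Free→T1; Tariff→T3.
Country B's best replies: T0→Tariff; T1→Tariff; T2→Tariff; T3→Tariff.
Only (T3, Tariff) has each player best-responding; Nash payoffs (12, 14).
Country B's commitment gain: 14 − 14 = 0.

0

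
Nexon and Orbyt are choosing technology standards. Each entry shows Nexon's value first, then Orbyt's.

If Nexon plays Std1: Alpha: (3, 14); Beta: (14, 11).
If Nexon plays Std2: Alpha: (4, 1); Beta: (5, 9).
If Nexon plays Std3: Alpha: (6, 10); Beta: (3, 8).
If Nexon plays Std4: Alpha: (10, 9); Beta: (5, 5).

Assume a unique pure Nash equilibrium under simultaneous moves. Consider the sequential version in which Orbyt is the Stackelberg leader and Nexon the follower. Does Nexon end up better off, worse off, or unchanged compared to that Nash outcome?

better off

Backward induction with Orbyt moving first.
- Alpha: BR = Std4, leader payoff 9.
- Beta: BR = Std1, leader payoff 11.
Among 9, 11, the best is 11 at Beta. Subgame-perfect outcome: (Std1, Beta) with payoffs (14, 11).
Now find the simultaneous Nash equilibrium.
Nexon's best replies: Alpha→Std4; Beta→Std1.
Orbyt's best replies: Std1→Alpha; Std2→Beta; Std3→Alpha; Std4→Alpha.
Only (Std4, Alpha) has each player best-responding; Nash payoffs (10, 9).
Nexon earns 14 sequentially versus 10 at the Nash outcome: better off.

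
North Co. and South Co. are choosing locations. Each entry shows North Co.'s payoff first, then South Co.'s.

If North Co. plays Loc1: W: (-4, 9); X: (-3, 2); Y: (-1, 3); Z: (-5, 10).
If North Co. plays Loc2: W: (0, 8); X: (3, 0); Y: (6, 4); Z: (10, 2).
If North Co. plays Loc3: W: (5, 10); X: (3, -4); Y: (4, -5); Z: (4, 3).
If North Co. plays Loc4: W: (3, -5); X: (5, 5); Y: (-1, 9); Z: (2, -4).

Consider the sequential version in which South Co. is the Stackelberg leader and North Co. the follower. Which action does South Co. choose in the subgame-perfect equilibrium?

W

Work backward from North Co.'s decision.
- W → North Co. plays Loc3 (best of -4, 0, 5, 3); South Co. gets 10.
- X → North Co. plays Loc4 (best of -3, 3, 3, 5); South Co. gets 5.
- Y → North Co. plays Loc2 (best of -1, 6, 4, -1); South Co. gets 4.
- Z → North Co. plays Loc2 (best of -5, 10, 4, 2); South Co. gets 2.
Maximizing over 10, 5, 4, 2, South Co. chooses W. Subgame-perfect outcome: (Loc3, W) with payoffs (5, 10).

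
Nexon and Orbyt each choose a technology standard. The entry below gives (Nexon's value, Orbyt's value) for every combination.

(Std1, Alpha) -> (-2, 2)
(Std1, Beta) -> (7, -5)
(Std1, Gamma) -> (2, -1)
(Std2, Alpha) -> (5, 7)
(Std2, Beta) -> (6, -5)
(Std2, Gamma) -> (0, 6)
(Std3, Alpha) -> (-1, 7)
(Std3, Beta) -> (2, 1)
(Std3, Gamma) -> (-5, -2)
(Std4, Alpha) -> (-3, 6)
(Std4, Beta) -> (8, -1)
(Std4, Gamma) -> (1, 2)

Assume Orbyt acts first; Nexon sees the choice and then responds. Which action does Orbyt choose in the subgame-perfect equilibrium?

Alpha

Backward induction with Orbyt moving first.
- Alpha: Nexon compares -2, 5, -1, -3 and picks Std2; Orbyt would get 7.
- Beta: Nexon compares 7, 6, 2, 8 and picks Std4; Orbyt would get -1.
- Gamma: Nexon compares 2, 0, -5, 1 and picks Std1; Orbyt would get -1.
Among 7, -1, -1, the best is 7 at Alpha. Subgame-perfect outcome: (Std2, Alpha) with payoffs (5, 7).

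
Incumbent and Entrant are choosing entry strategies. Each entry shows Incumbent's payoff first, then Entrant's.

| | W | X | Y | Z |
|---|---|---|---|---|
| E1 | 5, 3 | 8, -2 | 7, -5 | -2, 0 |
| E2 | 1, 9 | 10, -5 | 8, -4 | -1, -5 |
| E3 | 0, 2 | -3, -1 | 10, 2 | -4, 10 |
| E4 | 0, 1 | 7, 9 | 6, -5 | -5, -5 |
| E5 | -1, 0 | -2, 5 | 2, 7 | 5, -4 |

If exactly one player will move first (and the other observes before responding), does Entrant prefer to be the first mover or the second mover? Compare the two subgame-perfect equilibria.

If Incumbent leads: Entrant's best replies are E1→W, E2→W, E3→Z, E4→X, E5→Y; Incumbent's induced payoffs 5, 1, -4, 7, 2; outcome (E4, X), payoffs (7, 9).
If Entrant leads: Incumbent's best replies are W→E1, X→E2, Y→E3, Z→E5; Entrant's induced payoffs 3, -5, 2, -4; outcome (E1, W), payoffs (5, 3).
Entrant gets 3 moving first and 9 moving second, so Entrant prefers to move second.

second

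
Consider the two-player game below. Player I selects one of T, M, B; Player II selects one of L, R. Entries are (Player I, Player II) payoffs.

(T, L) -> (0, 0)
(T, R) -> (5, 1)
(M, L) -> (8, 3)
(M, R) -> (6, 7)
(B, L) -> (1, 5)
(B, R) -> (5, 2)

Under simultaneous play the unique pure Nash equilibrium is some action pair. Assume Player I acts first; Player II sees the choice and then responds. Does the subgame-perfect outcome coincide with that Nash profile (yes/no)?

yes

Solve by backward induction (Player I leads).
- T → Player II plays R (best of 0, 1); Player I gets 5.
- M → Player II plays R (best of 3, 7); Player I gets 6.
- B → Player II plays L (best of 5, 2); Player I gets 1.
Among 5, 6, 1, the best is 6 at M. Subgame-perfect outcome: (M, R) with payoffs (6, 7).
Now find the simultaneous Nash equilibrium.
Player I's best replies: L→M; R→M.
Player II's best replies: T→R; M→R; B→L.
Only (M, R) has each player best-responding; Nash payoffs (6, 7).
Sequential outcome (M, R) coincides with the Nash profile (M, R).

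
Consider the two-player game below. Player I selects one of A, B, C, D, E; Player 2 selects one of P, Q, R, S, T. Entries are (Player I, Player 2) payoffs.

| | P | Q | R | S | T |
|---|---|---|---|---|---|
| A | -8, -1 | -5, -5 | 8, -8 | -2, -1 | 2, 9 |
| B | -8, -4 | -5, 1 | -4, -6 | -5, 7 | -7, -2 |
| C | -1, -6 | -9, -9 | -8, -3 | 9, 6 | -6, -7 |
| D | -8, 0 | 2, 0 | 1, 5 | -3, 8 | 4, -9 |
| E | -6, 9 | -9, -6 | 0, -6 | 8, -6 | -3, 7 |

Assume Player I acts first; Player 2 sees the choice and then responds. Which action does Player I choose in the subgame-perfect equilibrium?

C

Player 2 best-responds to each possible Player I move:
- A: Player 2 compares -1, -5, -8, -1, 9 and picks T; Player I would get 2.
- B: Player 2 compares -4, 1, -6, 7, -2 and picks S; Player I would get -5.
- C: Player 2 compares -6, -9, -3, 6, -7 and picks S; Player I would get 9.
- D: Player 2 compares 0, 0, 5, 8, -9 and picks S; Player I would get -3.
- E: Player 2 compares 9, -6, -6, -6, 7 and picks P; Player I would get -6.
Player I's induced payoffs are 2, -5, 9, -3, -6, so Player I commits to C. Subgame-perfect outcome: (C, S) with payoffs (9, 6).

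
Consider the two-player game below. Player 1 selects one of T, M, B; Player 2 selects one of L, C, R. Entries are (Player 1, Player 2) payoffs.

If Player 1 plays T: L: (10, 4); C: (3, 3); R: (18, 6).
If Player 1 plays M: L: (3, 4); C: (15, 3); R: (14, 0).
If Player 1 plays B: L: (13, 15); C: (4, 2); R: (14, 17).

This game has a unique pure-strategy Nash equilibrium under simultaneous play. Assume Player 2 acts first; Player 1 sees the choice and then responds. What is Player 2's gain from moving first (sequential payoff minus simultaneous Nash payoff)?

Player 1 best-responds to each possible Player 2 move:
- L → Player 1 plays B (best of 10, 3, 13); Player 2 gets 15.
- C → Player 1 plays M (best of 3, 15, 4); Player 2 gets 3.
- R → Player 1 plays T (best of 18, 14, 14); Player 2 gets 6.
Among 15, 3, 6, the best is 15 at L. Subgame-perfect outcome: (B, L) with payoffs (13, 15).
Under simultaneous play:
Player 1's best replies: L→B; C→M; R→T.
Player 2's best replies: T→R; M→L; B→R.
The unique mutual best reply is (T, R), giving (18, 6).
Player 2's commitment gain: 15 − 6 = 9.

9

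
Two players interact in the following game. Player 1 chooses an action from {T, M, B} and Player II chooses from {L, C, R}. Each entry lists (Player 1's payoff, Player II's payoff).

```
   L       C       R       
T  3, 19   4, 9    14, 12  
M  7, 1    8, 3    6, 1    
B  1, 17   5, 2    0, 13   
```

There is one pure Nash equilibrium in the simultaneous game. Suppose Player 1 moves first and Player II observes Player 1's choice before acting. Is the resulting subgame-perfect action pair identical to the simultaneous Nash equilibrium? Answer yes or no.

Work backward from Player II's decision.
- T: Player II compares 19, 9, 12 and picks L; Player 1 would get 3.
- M: Player II compares 1, 3, 1 and picks C; Player 1 would get 8.
- B: Player II compares 17, 2, 13 and picks L; Player 1 would get 1.
Maximizing over 3, 8, 1, Player 1 chooses M. Subgame-perfect outcome: (M, C) with payoffs (8, 3).
For the simultaneous game, intersect best replies.
Player 1's best replies: L→M; C→M; R→T.
Player II's best replies: T→L; M→C; B→L.
Only (M, C) has each player best-responding; Nash payoffs (8, 3).
Sequential outcome (M, C) coincides with the Nash profile (M, C).

yes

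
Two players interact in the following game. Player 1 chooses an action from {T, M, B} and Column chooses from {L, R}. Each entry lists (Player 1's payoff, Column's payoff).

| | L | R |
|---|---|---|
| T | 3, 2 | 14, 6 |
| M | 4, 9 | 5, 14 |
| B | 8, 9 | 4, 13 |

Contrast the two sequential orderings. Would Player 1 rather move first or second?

first

If Player 1 leads: Column's best replies are T→R, M→R, B→R; Player 1's induced payoffs 14, 5, 4; outcome (T, R), payoffs (14, 6).
If Column leads: Player 1's best replies are L→B, R→T; Column's induced payoffs 9, 6; outcome (B, L), payoffs (8, 9).
Player 1 gets 14 moving first and 8 moving second, so Player 1 prefers to move first.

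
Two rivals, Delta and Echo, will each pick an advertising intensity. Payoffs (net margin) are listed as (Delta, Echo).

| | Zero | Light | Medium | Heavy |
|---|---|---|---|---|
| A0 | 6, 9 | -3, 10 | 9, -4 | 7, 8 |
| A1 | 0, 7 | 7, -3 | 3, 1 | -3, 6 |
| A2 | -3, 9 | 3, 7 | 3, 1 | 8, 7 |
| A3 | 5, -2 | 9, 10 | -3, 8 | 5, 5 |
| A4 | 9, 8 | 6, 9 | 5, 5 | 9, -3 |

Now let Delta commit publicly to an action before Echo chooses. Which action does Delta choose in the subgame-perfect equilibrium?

A3

Solve by backward induction (Delta leads).
- A0: Echo compares 9, 10, -4, 8 and picks Light; Delta would get -3.
- A1: Echo compares 7, -3, 1, 6 and picks Zero; Delta would get 0.
- A2: Echo compares 9, 7, 1, 7 and picks Zero; Delta would get -3.
- A3: Echo compares -2, 10, 8, 5 and picks Light; Delta would get 9.
- A4: Echo compares 8, 9, 5, -3 and picks Light; Delta would get 6.
Maximizing over -3, 0, -3, 9, 6, Delta chooses A3. Subgame-perfect outcome: (A3, Light) with payoffs (9, 10).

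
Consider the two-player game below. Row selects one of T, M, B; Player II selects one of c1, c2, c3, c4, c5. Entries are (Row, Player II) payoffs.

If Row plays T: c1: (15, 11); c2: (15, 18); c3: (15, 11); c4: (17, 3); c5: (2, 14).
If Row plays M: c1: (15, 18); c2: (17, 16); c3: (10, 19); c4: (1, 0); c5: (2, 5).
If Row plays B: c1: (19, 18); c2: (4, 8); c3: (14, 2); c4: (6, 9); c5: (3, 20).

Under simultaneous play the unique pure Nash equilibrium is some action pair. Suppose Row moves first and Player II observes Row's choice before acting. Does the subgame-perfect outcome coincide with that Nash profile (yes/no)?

Backward induction with Row moving first.
- T: BR = c2, leader payoff 15.
- M: BR = c3, leader payoff 10.
- B: BR = c5, leader payoff 3.
Row's induced payoffs are 15, 10, 3, so Row commits to T. Subgame-perfect outcome: (T, c2) with payoffs (15, 18).
For the simultaneous game, intersect best replies.
Row's best replies: c1→B; c2→M; c3→T; c4→T; c5→B.
Player II's best replies: T→c2; M→c3; B→c5.
Only (B, c5) has each player best-responding; Nash payoffs (3, 20).
Sequential outcome (T, c2) differs from the Nash profile (B, c5).

no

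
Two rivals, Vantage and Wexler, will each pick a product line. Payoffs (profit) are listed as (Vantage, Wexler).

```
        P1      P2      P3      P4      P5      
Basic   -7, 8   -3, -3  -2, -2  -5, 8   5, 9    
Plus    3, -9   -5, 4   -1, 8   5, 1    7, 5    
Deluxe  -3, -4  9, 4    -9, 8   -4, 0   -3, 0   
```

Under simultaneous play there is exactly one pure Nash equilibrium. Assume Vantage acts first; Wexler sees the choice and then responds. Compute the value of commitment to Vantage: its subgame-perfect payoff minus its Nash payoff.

6

Backward induction with Vantage moving first.
- Basic → Wexler plays P5 (best of 8, -3, -2, 8, 9); Vantage gets 5.
- Plus → Wexler plays P3 (best of -9, 4, 8, 1, 5); Vantage gets -1.
- Deluxe → Wexler plays P3 (best of -4, 4, 8, 0, 0); Vantage gets -9.
Maximizing over 5, -1, -9, Vantage chooses Basic. Subgame-perfect outcome: (Basic, P5) with payoffs (5, 9).
Under simultaneous play:
Vantage's best replies: P1→Plus; P2→Deluxe; P3→Plus; P4→Plus; P5→Plus.
Wexler's best replies: Basic→P5; Plus→P3; Deluxe→P3.
The unique mutual best reply is (Plus, P3), giving (-1, 8).
Vantage's commitment gain: 5 − -1 = 6.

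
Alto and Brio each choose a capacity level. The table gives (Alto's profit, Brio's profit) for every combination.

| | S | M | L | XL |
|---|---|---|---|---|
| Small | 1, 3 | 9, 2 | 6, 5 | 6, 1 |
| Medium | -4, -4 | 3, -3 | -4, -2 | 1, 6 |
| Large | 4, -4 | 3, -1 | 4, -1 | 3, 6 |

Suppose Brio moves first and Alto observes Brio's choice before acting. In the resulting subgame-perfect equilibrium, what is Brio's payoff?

Backward induction with Brio moving first.
- S: Alto compares 1, -4, 4 and picks Large; Brio would get -4.
- M: Alto compares 9, 3, 3 and picks Small; Brio would get 2.
- L: Alto compares 6, -4, 4 and picks Small; Brio would get 5.
- XL: Alto compares 6, 1, 3 and picks Small; Brio would get 1.
Brio's induced payoffs are -4, 2, 5, 1, so Brio commits to L. Subgame-perfect outcome: (Small, L) with payoffs (6, 5).

5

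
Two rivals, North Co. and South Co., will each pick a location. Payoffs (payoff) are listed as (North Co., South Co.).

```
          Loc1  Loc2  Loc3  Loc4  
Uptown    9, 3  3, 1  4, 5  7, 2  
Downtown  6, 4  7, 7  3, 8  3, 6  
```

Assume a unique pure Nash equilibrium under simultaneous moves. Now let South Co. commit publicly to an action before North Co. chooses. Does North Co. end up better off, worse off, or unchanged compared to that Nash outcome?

Solve by backward induction (South Co. leads).
- Loc1 → North Co. plays Uptown (best of 9, 6); South Co. gets 3.
- Loc2 → North Co. plays Downtown (best of 3, 7); South Co. gets 7.
- Loc3 → North Co. plays Uptown (best of 4, 3); South Co. gets 5.
- Loc4 → North Co. plays Uptown (best of 7, 3); South Co. gets 2.
Among 3, 7, 5, 2, the best is 7 at Loc2. Subgame-perfect outcome: (Downtown, Loc2) with payoffs (7, 7).
Under simultaneous play:
North Co.'s best replies: Loc1→Uptown; Loc2→Downtown; Loc3→Uptown; Loc4→Uptown.
South Co.'s best replies: Uptown→Loc3; Downtown→Loc3.
The unique mutual best reply is (Uptown, Loc3), giving (4, 5).
North Co. earns 7 sequentially versus 4 at the Nash outcome: better off.

better off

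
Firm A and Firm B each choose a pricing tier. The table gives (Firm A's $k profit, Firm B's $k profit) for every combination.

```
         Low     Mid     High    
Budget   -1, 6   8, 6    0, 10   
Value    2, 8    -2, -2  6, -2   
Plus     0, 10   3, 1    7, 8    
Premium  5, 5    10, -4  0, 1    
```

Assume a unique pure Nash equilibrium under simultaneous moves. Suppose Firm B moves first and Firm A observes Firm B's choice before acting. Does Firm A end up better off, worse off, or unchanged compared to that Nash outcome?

Solve by backward induction (Firm B leads).
- Low → Firm A plays Premium (best of -1, 2, 0, 5); Firm B gets 5.
- Mid → Firm A plays Premium (best of 8, -2, 3, 10); Firm B gets -4.
- High → Firm A plays Plus (best of 0, 6, 7, 0); Firm B gets 8.
Maximizing over 5, -4, 8, Firm B chooses High. Subgame-perfect outcome: (Plus, High) with payoffs (7, 8).
Under simultaneous play:
Firm A's best replies: Low→Premium; Mid→Premium; High→Plus.
Firm B's best replies: Budget→High; Value→Low; Plus→Low; Premium→Low.
Only (Premium, Low) has each player best-responding; Nash payoffs (5, 5).
Firm A earns 7 sequentially versus 5 at the Nash outcome: better off.

better off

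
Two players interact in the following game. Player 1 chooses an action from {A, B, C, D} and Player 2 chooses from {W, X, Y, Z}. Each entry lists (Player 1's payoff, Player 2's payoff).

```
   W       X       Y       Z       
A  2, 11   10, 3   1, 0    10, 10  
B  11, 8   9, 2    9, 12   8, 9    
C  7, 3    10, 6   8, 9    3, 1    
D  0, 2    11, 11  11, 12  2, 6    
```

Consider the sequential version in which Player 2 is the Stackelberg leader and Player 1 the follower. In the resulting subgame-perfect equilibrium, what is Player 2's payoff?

Backward induction with Player 2 moving first.
- W: Player 1 compares 2, 11, 7, 0 and picks B; Player 2 would get 8.
- X: Player 1 compares 10, 9, 10, 11 and picks D; Player 2 would get 11.
- Y: Player 1 compares 1, 9, 8, 11 and picks D; Player 2 would get 12.
- Z: Player 1 compares 10, 8, 3, 2 and picks A; Player 2 would get 10.
Player 2's induced payoffs are 8, 11, 12, 10, so Player 2 commits to Y. Subgame-perfect outcome: (D, Y) with payoffs (11, 12).

12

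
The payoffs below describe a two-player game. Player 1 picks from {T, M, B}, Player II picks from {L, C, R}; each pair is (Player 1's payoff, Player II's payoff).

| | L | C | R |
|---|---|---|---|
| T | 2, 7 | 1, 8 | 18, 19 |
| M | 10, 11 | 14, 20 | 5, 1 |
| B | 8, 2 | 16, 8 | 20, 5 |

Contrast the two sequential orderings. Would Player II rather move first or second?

If Player 1 leads: Player II's best replies are T→R, M→C, B→C; Player 1's induced payoffs 18, 14, 16; outcome (T, R), payoffs (18, 19).
If Player II leads: Player 1's best replies are L→M, C→B, R→B; Player II's induced payoffs 11, 8, 5; outcome (M, L), payoffs (10, 11).
Player II gets 11 moving first and 19 moving second, so Player II prefers to move second.

second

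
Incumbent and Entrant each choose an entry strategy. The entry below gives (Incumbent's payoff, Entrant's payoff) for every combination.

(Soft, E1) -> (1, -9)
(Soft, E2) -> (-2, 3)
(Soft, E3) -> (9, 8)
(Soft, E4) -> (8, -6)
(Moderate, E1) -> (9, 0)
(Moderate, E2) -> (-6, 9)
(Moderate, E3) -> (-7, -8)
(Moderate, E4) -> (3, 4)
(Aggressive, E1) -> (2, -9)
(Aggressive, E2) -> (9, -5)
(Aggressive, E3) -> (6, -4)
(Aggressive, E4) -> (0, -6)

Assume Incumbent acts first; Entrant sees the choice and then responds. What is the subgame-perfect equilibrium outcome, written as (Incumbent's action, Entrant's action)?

(Soft, E3)

Work backward from Entrant's decision.
- Soft → Entrant plays E3 (best of -9, 3, 8, -6); Incumbent gets 9.
- Moderate → Entrant plays E2 (best of 0, 9, -8, 4); Incumbent gets -6.
- Aggressive → Entrant plays E3 (best of -9, -5, -4, -6); Incumbent gets 6.
Maximizing over 9, -6, 6, Incumbent chooses Soft. Subgame-perfect outcome: (Soft, E3) with payoffs (9, 8).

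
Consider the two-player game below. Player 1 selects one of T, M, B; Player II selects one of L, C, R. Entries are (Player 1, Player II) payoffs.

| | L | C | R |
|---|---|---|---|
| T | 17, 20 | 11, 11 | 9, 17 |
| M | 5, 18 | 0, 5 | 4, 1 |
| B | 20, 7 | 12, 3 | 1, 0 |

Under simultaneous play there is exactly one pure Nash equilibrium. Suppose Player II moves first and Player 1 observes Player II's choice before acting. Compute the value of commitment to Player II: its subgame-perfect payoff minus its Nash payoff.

Player 1 best-responds to each possible Player II move:
- L: BR = B, leader payoff 7.
- C: BR = B, leader payoff 3.
- R: BR = T, leader payoff 17.
Player II's induced payoffs are 7, 3, 17, so Player II commits to R. Subgame-perfect outcome: (T, R) with payoffs (9, 17).
For the simultaneous game, intersect best replies.
Player 1's best replies: L→B; C→B; R→T.
Player II's best replies: T→L; M→L; B→L.
The unique mutual best reply is (B, L), giving (20, 7).
Player II's commitment gain: 17 − 7 = 10.

10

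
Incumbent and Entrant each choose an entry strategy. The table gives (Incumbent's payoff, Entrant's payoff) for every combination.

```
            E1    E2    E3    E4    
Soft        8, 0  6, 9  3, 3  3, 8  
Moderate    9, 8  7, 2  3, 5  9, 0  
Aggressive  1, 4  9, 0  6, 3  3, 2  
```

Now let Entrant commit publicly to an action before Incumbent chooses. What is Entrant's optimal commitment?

Incumbent best-responds to each possible Entrant move:
- E1: BR = Moderate, leader payoff 8.
- E2: BR = Aggressive, leader payoff 0.
- E3: BR = Aggressive, leader payoff 3.
- E4: BR = Moderate, leader payoff 0.
Maximizing over 8, 0, 3, 0, Entrant chooses E1. Subgame-perfect outcome: (Moderate, E1) with payoffs (9, 8).

E1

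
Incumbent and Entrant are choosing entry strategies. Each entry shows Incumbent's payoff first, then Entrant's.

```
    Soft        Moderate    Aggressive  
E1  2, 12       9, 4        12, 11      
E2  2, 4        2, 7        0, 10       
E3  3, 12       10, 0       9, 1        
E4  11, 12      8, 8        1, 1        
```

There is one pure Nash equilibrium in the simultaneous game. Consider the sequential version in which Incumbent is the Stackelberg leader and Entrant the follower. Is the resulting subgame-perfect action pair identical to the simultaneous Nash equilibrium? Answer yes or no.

Solve by backward induction (Incumbent leads).
- E1 → Entrant plays Soft (best of 12, 4, 11); Incumbent gets 2.
- E2 → Entrant plays Aggressive (best of 4, 7, 10); Incumbent gets 0.
- E3 → Entrant plays Soft (best of 12, 0, 1); Incumbent gets 3.
- E4 → Entrant plays Soft (best of 12, 8, 1); Incumbent gets 11.
Maximizing over 2, 0, 3, 11, Incumbent chooses E4. Subgame-perfect outcome: (E4, Soft) with payoffs (11, 12).
Under simultaneous play:
Incumbent's best replies: Soft→E4; Moderate→E3; Aggressive→E1.
Entrant's best replies: E1→Soft; E2→Aggressive; E3→Soft; E4→Soft.
The unique mutual best reply is (E4, Soft), giving (11, 12).
Sequential outcome (E4, Soft) coincides with the Nash profile (E4, Soft).

yes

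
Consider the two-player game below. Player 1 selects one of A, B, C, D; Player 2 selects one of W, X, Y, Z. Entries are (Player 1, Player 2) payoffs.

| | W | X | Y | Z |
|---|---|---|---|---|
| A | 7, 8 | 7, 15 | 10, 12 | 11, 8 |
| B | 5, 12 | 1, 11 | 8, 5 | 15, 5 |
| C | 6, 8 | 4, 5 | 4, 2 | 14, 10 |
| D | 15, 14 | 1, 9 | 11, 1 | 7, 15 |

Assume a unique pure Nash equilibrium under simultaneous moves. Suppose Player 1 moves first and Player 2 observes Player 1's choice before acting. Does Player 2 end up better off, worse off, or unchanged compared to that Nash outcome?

worse off

Solve by backward induction (Player 1 leads).
- A: BR = X, leader payoff 7.
- B: BR = W, leader payoff 5.
- C: BR = Z, leader payoff 14.
- D: BR = Z, leader payoff 7.
Player 1's induced payoffs are 7, 5, 14, 7, so Player 1 commits to C. Subgame-perfect outcome: (C, Z) with payoffs (14, 10).
Under simultaneous play:
Player 1's best replies: W→D; X→A; Y→D; Z→B.
Player 2's best replies: A→X; B→W; C→Z; D→Z.
The unique mutual best reply is (A, X), giving (7, 15).
Player 2 earns 10 sequentially versus 15 at the Nash outcome: worse off.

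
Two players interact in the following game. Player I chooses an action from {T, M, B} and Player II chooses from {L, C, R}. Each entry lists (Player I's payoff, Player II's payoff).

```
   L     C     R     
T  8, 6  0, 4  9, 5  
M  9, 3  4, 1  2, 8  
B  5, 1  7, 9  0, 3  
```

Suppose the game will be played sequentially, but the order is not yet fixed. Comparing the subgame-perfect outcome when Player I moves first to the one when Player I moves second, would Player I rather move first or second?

If Player I leads: Player II's best replies are T→L, M→R, B→C; Player I's induced payoffs 8, 2, 7; outcome (T, L), payoffs (8, 6).
If Player II leads: Player I's best replies are L→M, C→B, R→T; Player II's induced payoffs 3, 9, 5; outcome (B, C), payoffs (7, 9).
Player I gets 8 moving first and 7 moving second, so Player I prefers to move first.

first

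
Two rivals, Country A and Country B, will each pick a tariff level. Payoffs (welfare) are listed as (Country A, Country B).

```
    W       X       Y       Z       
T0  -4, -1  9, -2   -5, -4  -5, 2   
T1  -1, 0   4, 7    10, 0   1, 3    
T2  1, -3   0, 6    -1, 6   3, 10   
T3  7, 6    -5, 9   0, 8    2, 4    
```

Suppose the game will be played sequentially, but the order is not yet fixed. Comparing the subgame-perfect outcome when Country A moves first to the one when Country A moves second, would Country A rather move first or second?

first

If Country A leads: Country B's best replies are T0→Z, T1→X, T2→Z, T3→X; Country A's induced payoffs -5, 4, 3, -5; outcome (T1, X), payoffs (4, 7).
If Country B leads: Country A's best replies are W→T3, X→T0, Y→T1, Z→T2; Country B's induced payoffs 6, -2, 0, 10; outcome (T2, Z), payoffs (3, 10).
Country A gets 4 moving first and 3 moving second, so Country A prefers to move first.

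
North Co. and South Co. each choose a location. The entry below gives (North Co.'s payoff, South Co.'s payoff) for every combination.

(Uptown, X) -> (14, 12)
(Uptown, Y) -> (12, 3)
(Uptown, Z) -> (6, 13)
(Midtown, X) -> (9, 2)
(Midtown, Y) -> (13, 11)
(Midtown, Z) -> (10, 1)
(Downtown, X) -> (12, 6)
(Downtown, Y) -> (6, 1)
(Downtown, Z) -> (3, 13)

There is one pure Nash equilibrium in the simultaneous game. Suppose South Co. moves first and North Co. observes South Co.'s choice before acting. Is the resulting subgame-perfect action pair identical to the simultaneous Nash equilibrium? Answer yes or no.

Work backward from North Co.'s decision.
- X → North Co. plays Uptown (best of 14, 9, 12); South Co. gets 12.
- Y → North Co. plays Midtown (best of 12, 13, 6); South Co. gets 11.
- Z → North Co. plays Midtown (best of 6, 10, 3); South Co. gets 1.
South Co.'s induced payoffs are 12, 11, 1, so South Co. commits to X. Subgame-perfect outcome: (Uptown, X) with payoffs (14, 12).
Now find the simultaneous Nash equilibrium.
North Co.'s best replies: X→Uptown; Y→Midtown; Z→Midtown.
South Co.'s best replies: Uptown→Z; Midtown→Y; Downtown→Z.
The unique mutual best reply is (Midtown, Y), giving (13, 11).
Sequential outcome (Uptown, X) differs from the Nash profile (Midtown, Y).

no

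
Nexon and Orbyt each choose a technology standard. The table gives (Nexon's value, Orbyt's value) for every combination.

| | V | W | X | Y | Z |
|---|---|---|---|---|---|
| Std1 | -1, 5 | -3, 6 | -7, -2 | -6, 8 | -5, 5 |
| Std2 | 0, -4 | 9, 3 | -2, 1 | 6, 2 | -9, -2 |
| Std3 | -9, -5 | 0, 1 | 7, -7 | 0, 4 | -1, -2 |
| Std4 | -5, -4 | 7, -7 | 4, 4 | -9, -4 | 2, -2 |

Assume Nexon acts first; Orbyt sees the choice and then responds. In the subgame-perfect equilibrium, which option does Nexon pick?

Std2

Work backward from Orbyt's decision.
- Std1 → Orbyt plays Y (best of 5, 6, -2, 8, 5); Nexon gets -6.
- Std2 → Orbyt plays W (best of -4, 3, 1, 2, -2); Nexon gets 9.
- Std3 → Orbyt plays Y (best of -5, 1, -7, 4, -2); Nexon gets 0.
- Std4 → Orbyt plays X (best of -4, -7, 4, -4, -2); Nexon gets 4.
Nexon's induced payoffs are -6, 9, 0, 4, so Nexon commits to Std2. Subgame-perfect outcome: (Std2, W) with payoffs (9, 3).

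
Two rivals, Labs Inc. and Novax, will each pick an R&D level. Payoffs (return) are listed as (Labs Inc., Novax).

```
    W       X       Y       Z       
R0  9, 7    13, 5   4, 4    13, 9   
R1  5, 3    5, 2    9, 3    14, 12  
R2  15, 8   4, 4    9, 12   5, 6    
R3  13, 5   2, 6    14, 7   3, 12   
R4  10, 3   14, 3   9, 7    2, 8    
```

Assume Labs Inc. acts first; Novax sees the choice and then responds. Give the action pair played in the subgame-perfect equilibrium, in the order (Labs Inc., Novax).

(R1, Z)

Backward induction with Labs Inc. moving first.
- R0 → Novax plays Z (best of 7, 5, 4, 9); Labs Inc. gets 13.
- R1 → Novax plays Z (best of 3, 2, 3, 12); Labs Inc. gets 14.
- R2 → Novax plays Y (best of 8, 4, 12, 6); Labs Inc. gets 9.
- R3 → Novax plays Z (best of 5, 6, 7, 12); Labs Inc. gets 3.
- R4 → Novax plays Z (best of 3, 3, 7, 8); Labs Inc. gets 2.
Among 13, 14, 9, 3, 2, the best is 14 at R1. Subgame-perfect outcome: (R1, Z) with payoffs (14, 12).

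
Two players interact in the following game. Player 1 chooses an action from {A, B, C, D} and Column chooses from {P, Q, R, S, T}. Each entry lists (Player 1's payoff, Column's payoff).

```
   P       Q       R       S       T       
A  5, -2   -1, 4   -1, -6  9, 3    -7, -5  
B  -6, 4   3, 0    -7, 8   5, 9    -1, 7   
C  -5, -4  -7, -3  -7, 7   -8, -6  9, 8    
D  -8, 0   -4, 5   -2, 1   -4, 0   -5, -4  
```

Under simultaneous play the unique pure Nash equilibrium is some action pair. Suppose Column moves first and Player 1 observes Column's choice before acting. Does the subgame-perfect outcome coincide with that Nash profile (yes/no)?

yes

Player 1 best-responds to each possible Column move:
- P: BR = A, leader payoff -2.
- Q: BR = B, leader payoff 0.
- R: BR = A, leader payoff -6.
- S: BR = A, leader payoff 3.
- T: BR = C, leader payoff 8.
Maximizing over -2, 0, -6, 3, 8, Column chooses T. Subgame-perfect outcome: (C, T) with payoffs (9, 8).
For the simultaneous game, intersect best replies.
Player 1's best replies: P→A; Q→B; R→A; S→A; T→C.
Column's best replies: A→Q; B→S; C→T; D→Q.
The unique mutual best reply is (C, T), giving (9, 8).
Sequential outcome (C, T) coincides with the Nash profile (C, T).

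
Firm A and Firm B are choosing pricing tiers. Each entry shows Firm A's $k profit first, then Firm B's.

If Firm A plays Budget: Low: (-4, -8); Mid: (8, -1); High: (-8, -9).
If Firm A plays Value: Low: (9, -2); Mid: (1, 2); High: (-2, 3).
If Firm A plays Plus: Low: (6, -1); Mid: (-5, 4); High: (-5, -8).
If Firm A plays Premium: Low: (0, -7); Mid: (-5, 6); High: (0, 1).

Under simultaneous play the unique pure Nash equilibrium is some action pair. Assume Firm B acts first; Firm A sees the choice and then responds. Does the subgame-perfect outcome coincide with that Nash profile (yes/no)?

Work backward from Firm A's decision.
- Low: Firm A compares -4, 9, 6, 0 and picks Value; Firm B would get -2.
- Mid: Firm A compares 8, 1, -5, -5 and picks Budget; Firm B would get -1.
- High: Firm A compares -8, -2, -5, 0 and picks Premium; Firm B would get 1.
Maximizing over -2, -1, 1, Firm B chooses High. Subgame-perfect outcome: (Premium, High) with payoffs (0, 1).
Now find the simultaneous Nash equilibrium.
Firm A's best replies: Low→Value; Mid→Budget; High→Premium.
Firm B's best replies: Budget→Mid; Value→High; Plus→Mid; Premium→Mid.
The unique mutual best reply is (Budget, Mid), giving (8, -1).
Sequential outcome (Premium, High) differs from the Nash profile (Budget, Mid).

no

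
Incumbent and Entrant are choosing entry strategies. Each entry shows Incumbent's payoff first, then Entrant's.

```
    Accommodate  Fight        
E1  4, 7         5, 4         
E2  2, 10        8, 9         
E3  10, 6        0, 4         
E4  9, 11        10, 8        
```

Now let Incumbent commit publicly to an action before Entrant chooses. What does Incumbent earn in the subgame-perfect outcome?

10

Backward induction with Incumbent moving first.
- E1: BR = Accommodate, leader payoff 4.
- E2: BR = Accommodate, leader payoff 2.
- E3: BR = Accommodate, leader payoff 10.
- E4: BR = Accommodate, leader payoff 9.
Incumbent's induced payoffs are 4, 2, 10, 9, so Incumbent commits to E3. Subgame-perfect outcome: (E3, Accommodate) with payoffs (10, 6).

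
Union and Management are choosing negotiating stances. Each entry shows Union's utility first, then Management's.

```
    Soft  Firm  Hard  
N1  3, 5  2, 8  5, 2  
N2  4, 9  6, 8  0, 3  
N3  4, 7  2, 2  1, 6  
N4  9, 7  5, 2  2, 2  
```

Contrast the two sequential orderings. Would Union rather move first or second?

If Union leads: Management's best replies are N1→Firm, N2→Soft, N3→Soft, N4→Soft; Union's induced payoffs 2, 4, 4, 9; outcome (N4, Soft), payoffs (9, 7).
If Management leads: Union's best replies are Soft→N4, Firm→N2, Hard→N1; Management's induced payoffs 7, 8, 2; outcome (N2, Firm), payoffs (6, 8).
Union gets 9 moving first and 6 moving second, so Union prefers to move first.

first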